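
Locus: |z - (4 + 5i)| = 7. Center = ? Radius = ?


|z - z0| = r is a circle with center z0 and radius r.
Center = (4, 5), radius = 7

Circle with center (4, 5) and radius 7


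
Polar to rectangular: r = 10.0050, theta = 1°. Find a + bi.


a = 10.0050*cos(1°) = 10.0050*0.99985 = 10.0035
b = 10.0050*sin(1°) = 10.0050*0.01745 = 0.1746

10.0035 + 0.1746i


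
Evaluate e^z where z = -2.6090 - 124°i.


e^-2.6090 = 0.0736
cos(-124°) = -0.5592
sin(-124°) = -0.829
Real = 0.0736*(-0.5592) = -0.0412
Imag = 0.0736*(-0.829) = -0.0610

-0.0412 - 0.0610i


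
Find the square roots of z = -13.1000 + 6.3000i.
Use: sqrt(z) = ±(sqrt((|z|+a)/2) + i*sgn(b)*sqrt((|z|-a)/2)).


|z| = sqrt(171.61+39.69) = 14.5362
sqrt((|z|+a)/2) = sqrt((14.5362+(-13.1))/2) = sqrt(0.7181) = 0.8474
sqrt((|z|-a)/2) = sqrt((14.5362-(-13.1))/2) = sqrt(13.8181) = 3.7173

±(0.8474 + 3.7173i) i.e. 0.8474 + 3.7173i and -0.8474 - 3.7173i


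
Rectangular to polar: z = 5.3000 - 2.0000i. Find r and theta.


r = sqrt(28.09+4) = sqrt(32.09) = 5.6648
theta = atan2(-2, 5.3) = -20.6744 degrees

r = 5.6648, theta = -20.6744 degrees


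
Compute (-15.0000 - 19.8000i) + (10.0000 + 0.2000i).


Real: -15 + 10 = -5
Imag: -19.8 + 0.2 = -19.6

-5.0000 - 19.6000i


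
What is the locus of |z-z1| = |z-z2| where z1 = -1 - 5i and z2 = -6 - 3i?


Equal distances means the locus is the perpendicular bisector of z1 and z2.
Midpoint = ((-1+(-6))/2, (-5+(-3))/2) = (-3.5000, -4.0000)

Perpendicular bisector through (-3.5000, -4.0000)


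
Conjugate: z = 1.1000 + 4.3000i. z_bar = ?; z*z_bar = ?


z_bar = 1.1000 - 4.3000i
z*z_bar = 1.1^2 + 4.3^2 = 1.21 + 18.49 = 19.7

z_bar = 1.1000 - 4.3000i, z*z_bar = 19.7


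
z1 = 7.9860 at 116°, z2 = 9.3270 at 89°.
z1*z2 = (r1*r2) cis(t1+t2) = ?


r = 7.9860 * 9.3270 = 74.4854
theta = 116° + 89° = 205° = 205° (mod 360)

74.4854 cis(205°)


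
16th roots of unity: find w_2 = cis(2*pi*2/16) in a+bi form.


Angle = 360*2/16 = 45°
a = cos(45°) = 0.7071
b = sin(45°) = 0.7071

0.7071 + 0.7071i


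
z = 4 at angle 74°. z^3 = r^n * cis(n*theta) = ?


r^3 = 4^3 = 64
n*theta = 3*74° = 222° = 222° (mod 360)
a = 64*cos(222°) = -47.5613
b = 64*sin(222°) = -42.8244

64 cis(222°) = -47.5613 - 42.8244i


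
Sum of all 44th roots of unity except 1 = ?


With w = e^(2*pi*i/44), all 44 of the 44th roots of unity w^0 = 1, w, ..., w^(43) sum to 0: 1 + w + ... + w^(43) = (1 - w^44)/(1 - w) = 0 since w^44 = 1, w ≠ 1.
Removing the root 1: w + w^2 + ... + w^(43) = 0 - 1 = -1

Sum = -1


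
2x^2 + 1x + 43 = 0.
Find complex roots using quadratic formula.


disc = 1^2 - 4*2*43 = 1 - 344 = -343
sqrt(|disc|) = sqrt(343) = 18.5203
Real part = -1/(2*2) = -0.2500
Imag part = 18.5203/(2*2) = 4.6301

-0.2500 ± 4.6301i


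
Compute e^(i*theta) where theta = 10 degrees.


cos(10°) = 0.9848
sin(10°) = 0.1736

e^(i*10°) = 0.9848 + 0.1736i


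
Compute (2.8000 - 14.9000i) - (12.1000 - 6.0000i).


Real: 2.8 - 12.1 = -9.3
Imag: -14.9 + 6 = -8.9

-9.3000 - 8.9000i


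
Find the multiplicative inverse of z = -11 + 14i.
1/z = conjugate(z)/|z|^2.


|z|^2 = 121+196 = 317
1/z = (-11 - 14i)/317

1/z = -0.0347 - 0.0442i


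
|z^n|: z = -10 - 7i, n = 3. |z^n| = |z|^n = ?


|z| = sqrt(100+49) = sqrt(149) = 12.2066
|z^3| = |z|^3 = (sqrt(149))^3 = 149*sqrt(149)

|z^3| = 149*sqrt(149) ≈ 1818.7768


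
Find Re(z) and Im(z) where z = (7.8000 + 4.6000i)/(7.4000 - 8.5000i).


Multiply by conjugate: (7.8000 + 4.6000i)(7.4000 + 8.5000i) / (7.4^2 + (-8.5)^2)
Numerator real = 7.8*7.4 + 4.6*(-8.5) = 18.62
Numerator imag = 4.6*7.4 - 7.8*(-8.5) = 100.34
Denominator = 127.01
Re(z) = 18.62/127.01 = 0.1466
Im(z) = 100.34/127.01 = 0.7900

Re(z) = 0.1466, Im(z) = 0.7900


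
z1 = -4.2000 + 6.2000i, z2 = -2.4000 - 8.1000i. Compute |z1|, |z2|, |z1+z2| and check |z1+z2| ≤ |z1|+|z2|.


|z1| = sqrt((-4.2)^2 + 6.2^2) = sqrt(56.08) = 7.4887
|z2| = sqrt((-2.4)^2 + (-8.1)^2) = sqrt(71.37) = 8.4481
z1+z2 = -6.6000 - 1.9000i
|z1+z2| = sqrt(47.17) = 6.8680
|z1|+|z2| = 7.4887 + 8.4481 = 15.9368

|z1+z2| = 6.8680 ≤ |z1|+|z2| = 15.9368 (verified)


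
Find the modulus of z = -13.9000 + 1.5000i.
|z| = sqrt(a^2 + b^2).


|z| = sqrt((-13.9)^2 + 1.5^2) = sqrt(193.21 + 2.25) = sqrt(195.46) = 13.9807

|z| = 13.9807


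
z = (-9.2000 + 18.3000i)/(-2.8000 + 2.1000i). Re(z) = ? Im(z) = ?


Multiply by conjugate: (-9.2000 + 18.3000i)(-2.8000 - 2.1000i) / ((-2.8)^2 + 2.1^2)
Numerator real = -9.2*(-2.8) + 18.3*2.1 = 64.19
Numerator imag = 18.3*(-2.8) - (-9.2)*2.1 = -31.92
Denominator = 12.25
Re(z) = 64.19/12.25 = 5.2400
Im(z) = -31.92/12.25 = -2.6057

Re(z) = 5.2400, Im(z) = -2.6057


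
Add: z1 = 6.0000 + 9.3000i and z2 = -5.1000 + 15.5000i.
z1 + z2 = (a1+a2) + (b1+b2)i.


Real: 6 - 5.1 = 0.9
Imag: 9.3 + 15.5 = 24.8

0.9000 + 24.8000i


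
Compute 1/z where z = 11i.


|z|^2 = 0+121 = 121
1/z = (0 - 11i)/121

1/z = 0 - 0.0909i


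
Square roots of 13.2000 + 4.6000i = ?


|z| = sqrt(174.24+21.16) = 13.9786
sqrt((|z|+a)/2) = sqrt((13.9786+13.2)/2) = sqrt(13.5893) = 3.6864
sqrt((|z|-a)/2) = sqrt((13.9786-13.2)/2) = sqrt(0.3893) = 0.6239

±(3.6864 + 0.6239i) i.e. 3.6864 + 0.6239i and -3.6864 - 0.6239i


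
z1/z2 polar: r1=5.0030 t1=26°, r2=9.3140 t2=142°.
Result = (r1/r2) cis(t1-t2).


r = 5.0030 / 9.3140 = 0.5371
theta = 26° - 142° = -116° = 244° (mod 360)

0.5371 cis(244°)


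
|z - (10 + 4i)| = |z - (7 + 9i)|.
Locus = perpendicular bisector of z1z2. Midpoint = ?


Equal distances means the locus is the perpendicular bisector of z1 and z2.
Midpoint = ((10+7)/2, (4+9)/2) = (8.5000, 6.5000)

Perpendicular bisector through (8.5000, 6.5000)


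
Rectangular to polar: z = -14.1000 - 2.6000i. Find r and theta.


r = sqrt(198.81+6.76) = sqrt(205.57) = 14.3377
theta = atan2(-2.6, -14.1) = -169.5522 degrees

r = 14.3377, theta = -169.5522 degrees


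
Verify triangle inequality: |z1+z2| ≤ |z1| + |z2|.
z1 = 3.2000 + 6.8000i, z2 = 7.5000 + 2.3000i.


|z1| = sqrt(3.2^2 + 6.8^2) = sqrt(56.48) = 7.5153
|z2| = sqrt(7.5^2 + 2.3^2) = sqrt(61.54) = 7.8447
z1+z2 = 10.7000 + 9.1000i
|z1+z2| = sqrt(197.3) = 14.0464
|z1|+|z2| = 7.5153 + 7.8447 = 15.3600

|z1+z2| = 14.0464 ≤ |z1|+|z2| = 15.3600 (verified)


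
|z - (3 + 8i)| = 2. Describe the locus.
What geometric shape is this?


|z - z0| = r is a circle with center z0 and radius r.
Center = (3, 8), radius = 2

Circle with center (3, 8) and radius 2


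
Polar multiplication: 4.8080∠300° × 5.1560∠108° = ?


r = 4.8080 * 5.1560 = 24.7900
theta = 300° + 108° = 408° = 48° (mod 360)

24.7900 cis(48°)


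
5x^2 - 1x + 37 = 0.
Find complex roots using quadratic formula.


disc = (-1)^2 - 4*5*37 = 1 - 740 = -739
sqrt(|disc|) = sqrt(739) = 27.1846
Real part = 1/(2*5) = 0.1000
Imag part = 27.1846/(2*5) = 2.7185

0.1000 ± 2.7185i


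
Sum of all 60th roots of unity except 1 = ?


With w = e^(2*pi*i/60), all 60 of the 60th roots of unity w^0 = 1, w, ..., w^(59) sum to 0: 1 + w + ... + w^(59) = (1 - w^60)/(1 - w) = 0 since w^60 = 1, w ≠ 1.
Removing the root 1: w + w^2 + ... + w^(59) = 0 - 1 = -1

Sum = -1


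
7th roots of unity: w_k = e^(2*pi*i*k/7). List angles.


The 7th roots of unity are cis(360k/7°) for k=0..6
Angle step = 360/7 = 51.4286°
Primitive root: cis(51.4286°)
Primitive root = 0.6235 + 0.7818i

7 roots at angles: 0°, 51.4286°, 102.8571°, 154.2857°, 205.7143°, 257.1429°, 308.5714°


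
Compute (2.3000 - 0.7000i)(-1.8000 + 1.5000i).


Real = 2.3*(-1.8) - (-0.7)*1.5 = -4.14 - (-1.05) = -3.09
Imag = 2.3*1.5 - (1.8)*(-0.7) = 3.45 + 1.26 = 4.71

-3.0900 + 4.7100i


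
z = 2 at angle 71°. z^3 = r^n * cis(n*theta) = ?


r^3 = 2^3 = 8
n*theta = 3*71° = 213° = 213° (mod 360)
a = 8*cos(213°) = -6.7094
b = 8*sin(213°) = -4.3571

8 cis(213°) = -6.7094 - 4.3571i


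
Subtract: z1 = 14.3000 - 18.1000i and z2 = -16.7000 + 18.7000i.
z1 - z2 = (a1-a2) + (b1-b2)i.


Real: 14.3 + 16.7 = 31
Imag: -18.1 - 18.7 = -36.8

31.0000 - 36.8000i


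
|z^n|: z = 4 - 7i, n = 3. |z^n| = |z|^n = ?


|z| = sqrt(16+49) = sqrt(65) = 8.0623
|z^3| = |z|^3 = (sqrt(65))^3 = 65*sqrt(65)

|z^3| = 65*sqrt(65) ≈ 524.0468


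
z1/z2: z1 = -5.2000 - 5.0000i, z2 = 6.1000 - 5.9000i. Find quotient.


Conjugate of z2 = 6.1000 + 5.9000i
Numerator: (-5.2000 - 5.0000i)(6.1000 + 5.9000i) = -2.2200 - 61.1800i
Denominator: 6.1^2 + (-5.9)^2 = 72.02
Result = (-2.2200 - 61.1800i)/72.02

-0.0308 - 0.8495i


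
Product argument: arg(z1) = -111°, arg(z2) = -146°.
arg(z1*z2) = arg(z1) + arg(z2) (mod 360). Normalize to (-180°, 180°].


arg(z1*z2) = -111° - 146° = -257°
Normalized to (-180°, 180°]: 103°

103°


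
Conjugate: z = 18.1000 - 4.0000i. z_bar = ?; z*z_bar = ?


z_bar = 18.1000 + 4.0000i
z*z_bar = 18.1^2 + (-4)^2 = 327.61 + 16 = 343.61

z_bar = 18.1000 + 4.0000i, z*z_bar = 343.61


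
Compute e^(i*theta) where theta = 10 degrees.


cos(10°) = 0.9848
sin(10°) = 0.1736

e^(i*10°) = 0.9848 + 0.1736i


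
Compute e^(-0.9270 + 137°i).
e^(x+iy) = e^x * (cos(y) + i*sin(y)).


e^-0.9270 = 0.3957
cos(137°) = -0.7314
sin(137°) = 0.682
Real = 0.3957*(-0.7314) = -0.2894
Imag = 0.3957*0.682 = 0.2699

-0.2894 + 0.2699i


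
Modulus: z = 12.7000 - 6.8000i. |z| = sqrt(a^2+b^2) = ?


|z| = sqrt(12.7^2 + (-6.8)^2) = sqrt(161.29 + 46.24) = sqrt(207.53) = 14.4059

|z| = 14.4059


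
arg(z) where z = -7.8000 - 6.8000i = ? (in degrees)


Re = -7.8, Im = -6.8
arg = atan2(-6.8, -7.8) = -138.9182 degrees

arg(z) = -138.9182 degrees


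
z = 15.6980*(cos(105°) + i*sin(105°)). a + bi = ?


a = 15.6980*cos(105°) = 15.6980*(-0.258819) = -4.0629
b = 15.6980*sin(105°) = 15.6980*0.965926 = 15.1631

-4.0629 + 15.1631i


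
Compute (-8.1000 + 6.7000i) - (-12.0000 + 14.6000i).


Real: -8.1 + 12 = 3.9
Imag: 6.7 - 14.6 = -7.9

3.9000 - 7.9000i


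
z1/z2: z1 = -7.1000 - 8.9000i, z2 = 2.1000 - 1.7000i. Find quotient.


Conjugate of z2 = 2.1000 + 1.7000i
Numerator: (-7.1000 - 8.9000i)(2.1000 + 1.7000i) = 0.2200 - 30.7600i
Denominator: 2.1^2 + (-1.7)^2 = 7.3
Result = (0.2200 - 30.7600i)/7.3

0.0301 - 4.2137i


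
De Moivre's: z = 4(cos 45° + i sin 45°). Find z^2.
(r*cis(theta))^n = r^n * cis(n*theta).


r^2 = 4^2 = 16
n*theta = 2*45° = 90° = 90° (mod 360)
a = 16*cos(90°) = 0
b = 16*sin(90°) = 16.0000

16 cis(90°) = 0 + 16.0000i


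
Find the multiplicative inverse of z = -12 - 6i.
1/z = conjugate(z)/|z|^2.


|z|^2 = 144+36 = 180
1/z = (-12 + 6i)/180

1/z = -0.0667 + 0.0333i


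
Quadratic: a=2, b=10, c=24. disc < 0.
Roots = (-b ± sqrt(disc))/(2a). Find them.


disc = 10^2 - 4*2*24 = 100 - 192 = -92
sqrt(|disc|) = sqrt(92) = 9.5917
Real part = -10/(2*2) = -2.5000
Imag part = 9.5917/(2*2) = 2.3979

-2.5000 ± 2.3979i


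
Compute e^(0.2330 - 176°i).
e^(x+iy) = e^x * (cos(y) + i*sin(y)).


e^0.2330 = 1.2624
cos(-176°) = -0.99756
sin(-176°) = -0.0698
Real = 1.2624*(-0.99756) = -1.2593
Imag = 1.2624*(-0.0698) = -0.0881

-1.2593 - 0.0881i


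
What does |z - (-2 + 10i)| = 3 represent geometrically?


|z - z0| = r is a circle with center z0 and radius r.
Center = (-2, 10), radius = 3

Circle with center (-2, 10) and radius 3


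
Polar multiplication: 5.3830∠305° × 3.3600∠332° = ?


r = 5.3830 * 3.3600 = 18.0869
theta = 305° + 332° = 637° = 277° (mod 360)

18.0869 cis(277°)


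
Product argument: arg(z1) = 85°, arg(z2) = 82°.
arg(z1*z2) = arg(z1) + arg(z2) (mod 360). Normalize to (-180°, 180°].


arg(z1*z2) = 85° + 82° = 167°
Normalized to (-180°, 180°]: 167°

167°


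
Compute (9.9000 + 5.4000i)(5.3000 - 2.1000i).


Real = 9.9*5.3 - 5.4*(-2.1) = 52.47 - (-11.34) = 63.81
Imag = 9.9*(-2.1) + 5.3*5.4 = -20.79 + 28.62 = 7.83

63.8100 + 7.8300i


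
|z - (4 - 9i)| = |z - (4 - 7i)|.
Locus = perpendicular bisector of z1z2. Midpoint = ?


Equal distances means the locus is the perpendicular bisector of z1 and z2.
Midpoint = ((4+4)/2, (-9+(-7))/2) = (4.0000, -8.0000)

Perpendicular bisector through (4.0000, -8.0000)


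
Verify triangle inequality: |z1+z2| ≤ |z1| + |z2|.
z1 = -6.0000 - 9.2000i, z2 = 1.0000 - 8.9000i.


|z1| = sqrt((-6)^2 + (-9.2)^2) = sqrt(120.64) = 10.9836
|z2| = sqrt(1^2 + (-8.9)^2) = sqrt(80.21) = 8.9560
z1+z2 = -5.0000 - 18.1000i
|z1+z2| = sqrt(352.61) = 18.7779
|z1|+|z2| = 10.9836 + 8.9560 = 19.9396

|z1+z2| = 18.7779 ≤ |z1|+|z2| = 19.9396 (verified)


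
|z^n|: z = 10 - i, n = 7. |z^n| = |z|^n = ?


|z| = sqrt(100+1) = sqrt(101) = 10.0499
|z^7| = |z|^7 = (sqrt(101))^7 = 101^3 * sqrt(101) = 1030301*sqrt(101)

|z^7| = 1030301*sqrt(101) ≈ 10354396.9023


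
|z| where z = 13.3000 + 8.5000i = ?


|z| = sqrt(13.3^2 + 8.5^2) = sqrt(176.89 + 72.25) = sqrt(249.14) = 15.7842

|z| = 15.7842


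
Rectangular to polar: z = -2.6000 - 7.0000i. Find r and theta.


r = sqrt(6.76+49) = sqrt(55.76) = 7.4673
theta = atan2(-7, -2.6) = -110.3764 degrees

r = 7.4673, theta = -110.3764 degrees


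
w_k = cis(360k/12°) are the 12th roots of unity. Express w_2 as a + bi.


Angle = 360*2/12 = 60°
a = cos(60°) = 0.5000
b = sin(60°) = 0.8660

0.5000 + 0.8660i


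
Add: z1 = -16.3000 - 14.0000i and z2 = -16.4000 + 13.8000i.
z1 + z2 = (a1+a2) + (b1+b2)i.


Real: -16.3 - 16.4 = -32.7
Imag: -14 + 13.8 = -0.2

-32.7000 - 0.2000i


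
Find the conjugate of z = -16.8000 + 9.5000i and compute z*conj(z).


z_bar = -16.8000 - 9.5000i
z*z_bar = (-16.8)^2 + 9.5^2 = 282.24 + 90.25 = 372.49

z_bar = -16.8000 - 9.5000i, z*z_bar = 372.49


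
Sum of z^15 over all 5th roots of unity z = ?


The roots are w_k = w^k with w = e^(2*pi*i/5), and (w^k)^15 = (w^15)^k.
So S = 1 + u + u^2 + ... + u^(4) with u = w^15.
15 = 3*5 + 0, so 15 is a multiple of 5 and u = (w^5)^3 = 1.
Every one of the 5 terms equals 1: S = 5

S = 5


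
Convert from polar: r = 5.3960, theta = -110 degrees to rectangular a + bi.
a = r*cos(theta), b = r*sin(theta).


a = 5.3960*cos(-110°) = 5.3960*(-0.34202) = -1.8455
b = 5.3960*sin(-110°) = 5.3960*(-0.9397) = -5.0706

-1.8455 - 5.0706i


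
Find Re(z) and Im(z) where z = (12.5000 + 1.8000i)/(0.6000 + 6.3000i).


Multiply by conjugate: (12.5000 + 1.8000i)(0.6000 - 6.3000i) / (0.6^2 + 6.3^2)
Numerator real = 12.5*0.6 + 1.8*6.3 = 18.84
Numerator imag = 1.8*0.6 - 12.5*6.3 = -77.67
Denominator = 40.05
Re(z) = 18.84/40.05 = 0.4704
Im(z) = -77.67/40.05 = -1.9393

Re(z) = 0.4704, Im(z) = -1.9393


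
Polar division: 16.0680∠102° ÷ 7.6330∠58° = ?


r = 16.0680 / 7.6330 = 2.1051
theta = 102° - 58° = 44° = 44° (mod 360)

2.1051 cis(44°)


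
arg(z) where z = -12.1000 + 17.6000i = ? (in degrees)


Re = -12.1, Im = 17.6
arg = atan2(17.6, -12.1) = 124.5085 degrees

arg(z) = 124.5085 degrees


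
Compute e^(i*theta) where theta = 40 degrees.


cos(40°) = 0.7660
sin(40°) = 0.6428

e^(i*40°) = 0.7660 + 0.6428i


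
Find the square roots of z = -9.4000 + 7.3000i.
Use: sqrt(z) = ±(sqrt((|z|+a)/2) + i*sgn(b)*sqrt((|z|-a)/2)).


|z| = sqrt(88.36+53.29) = 11.9017
sqrt((|z|+a)/2) = sqrt((11.9017+(-9.4))/2) = sqrt(1.2508) = 1.1184
sqrt((|z|-a)/2) = sqrt((11.9017-(-9.4))/2) = sqrt(10.6508) = 3.2636

±(1.1184 + 3.2636i) i.e. 1.1184 + 3.2636i and -1.1184 - 3.2636i


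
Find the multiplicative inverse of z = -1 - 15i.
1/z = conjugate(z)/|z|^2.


|z|^2 = 1+225 = 226
1/z = (-1 + 15i)/226

1/z = -0.0044 + 0.0664i


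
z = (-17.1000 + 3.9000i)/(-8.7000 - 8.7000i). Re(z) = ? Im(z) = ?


Multiply by conjugate: (-17.1000 + 3.9000i)(-8.7000 + 8.7000i) / ((-8.7)^2 + (-8.7)^2)
Numerator real = -17.1*(-8.7) + 3.9*(-8.7) = 114.84
Numerator imag = 3.9*(-8.7) - (-17.1)*(-8.7) = -182.7
Denominator = 151.38
Re(z) = 114.84/151.38 = 0.7586
Im(z) = -182.7/151.38 = -1.2069

Re(z) = 0.7586, Im(z) = -1.2069


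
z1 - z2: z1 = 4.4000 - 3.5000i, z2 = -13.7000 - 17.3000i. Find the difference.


Real: 4.4 + 13.7 = 18.1
Imag: -3.5 + 17.3 = 13.8

18.1000 + 13.8000i


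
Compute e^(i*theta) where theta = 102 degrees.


cos(102°) = -0.2079
sin(102°) = 0.9781

e^(i*102°) = -0.2079 + 0.9781i


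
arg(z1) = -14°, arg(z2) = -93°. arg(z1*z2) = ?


arg(z1*z2) = -14° - 93° = -107°
Normalized to (-180°, 180°]: -107°

-107°


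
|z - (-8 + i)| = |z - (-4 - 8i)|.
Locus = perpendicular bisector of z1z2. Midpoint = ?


Equal distances means the locus is the perpendicular bisector of z1 and z2.
Midpoint = ((-8+(-4))/2, (1+(-8))/2) = (-6.0000, -3.5000)

Perpendicular bisector through (-6.0000, -3.5000)


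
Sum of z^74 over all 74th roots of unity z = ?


The roots are w_k = w^k with w = e^(2*pi*i/74), and (w^k)^74 = (w^74)^k.
So S = 1 + u + u^2 + ... + u^(73) with u = w^74.
74 = 1*74 + 0, so 74 is a multiple of 74 and u = (w^74)^1 = 1.
Every one of the 74 terms equals 1: S = 74

S = 74


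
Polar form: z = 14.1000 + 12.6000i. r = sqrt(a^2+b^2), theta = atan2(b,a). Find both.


r = sqrt(198.81+158.76) = sqrt(357.57) = 18.9095
theta = atan2(12.6, 14.1) = 41.7845 degrees

r = 18.9095, theta = 41.7845 degrees


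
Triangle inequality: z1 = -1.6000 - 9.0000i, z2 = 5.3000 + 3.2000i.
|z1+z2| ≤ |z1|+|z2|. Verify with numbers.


|z1| = sqrt((-1.6)^2 + (-9)^2) = sqrt(83.56) = 9.1411
|z2| = sqrt(5.3^2 + 3.2^2) = sqrt(38.33) = 6.1911
z1+z2 = 3.7000 - 5.8000i
|z1+z2| = sqrt(47.33) = 6.8797
|z1|+|z2| = 9.1411 + 6.1911 = 15.3322

|z1+z2| = 6.8797 ≤ |z1|+|z2| = 15.3322 (verified)


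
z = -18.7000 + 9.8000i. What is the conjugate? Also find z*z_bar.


z_bar = -18.7000 - 9.8000i
z*z_bar = (-18.7)^2 + 9.8^2 = 349.69 + 96.04 = 445.73

z_bar = -18.7000 - 9.8000i, z*z_bar = 445.73


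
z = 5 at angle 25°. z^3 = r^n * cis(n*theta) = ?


r^3 = 5^3 = 125
n*theta = 3*25° = 75° = 75° (mod 360)
a = 125*cos(75°) = 32.3524
b = 125*sin(75°) = 120.7407

125 cis(75°) = 32.3524 + 120.7407i


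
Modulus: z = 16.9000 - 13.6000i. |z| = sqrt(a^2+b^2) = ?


|z| = sqrt(16.9^2 + (-13.6)^2) = sqrt(285.61 + 184.96) = sqrt(470.57) = 21.6926

|z| = 21.6926


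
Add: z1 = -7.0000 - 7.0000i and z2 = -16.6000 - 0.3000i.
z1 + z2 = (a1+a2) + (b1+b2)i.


Real: -7 - 16.6 = -23.6
Imag: -7 - 0.3 = -7.3

-23.6000 - 7.3000i


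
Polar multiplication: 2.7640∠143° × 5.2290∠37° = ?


r = 2.7640 * 5.2290 = 14.4530
theta = 143° + 37° = 180° = 180° (mod 360)

14.4530 cis(180°)


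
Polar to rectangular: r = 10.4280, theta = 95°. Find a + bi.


a = 10.4280*cos(95°) = 10.4280*(-0.08716) = -0.9089
b = 10.4280*sin(95°) = 10.4280*0.99619 = 10.3883

-0.9089 + 10.3883i


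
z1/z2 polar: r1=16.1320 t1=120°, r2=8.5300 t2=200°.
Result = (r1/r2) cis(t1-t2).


r = 16.1320 / 8.5300 = 1.8912
theta = 120° - 200° = -80° = 280° (mod 360)

1.8912 cis(280°)


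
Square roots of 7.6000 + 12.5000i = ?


|z| = sqrt(57.76+156.25) = 14.6291
sqrt((|z|+a)/2) = sqrt((14.6291+7.6)/2) = sqrt(11.1145) = 3.3338
sqrt((|z|-a)/2) = sqrt((14.6291-7.6)/2) = sqrt(3.5145) = 1.8747

±(3.3338 + 1.8747i) i.e. 3.3338 + 1.8747i and -3.3338 - 1.8747i


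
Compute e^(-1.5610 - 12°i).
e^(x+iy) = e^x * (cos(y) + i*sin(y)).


e^-1.5610 = 0.2099
cos(-12°) = 0.9781
sin(-12°) = -0.2079
Real = 0.2099*0.9781 = 0.2053
Imag = 0.2099*(-0.2079) = -0.0436

0.2053 - 0.0436i


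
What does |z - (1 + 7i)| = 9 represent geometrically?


|z - z0| = r is a circle with center z0 and radius r.
Center = (1, 7), radius = 9

Circle with center (1, 7) and radius 9


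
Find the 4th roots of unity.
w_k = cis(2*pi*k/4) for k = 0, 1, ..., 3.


The 4th roots of unity are cis(360k/4°) for k=0..3
Angle step = 360/4 = 90°
Primitive root: cis(90°)
Primitive root = 0 + 1.0000i

4 roots at angles: 0°, 90°, 180°, 270°


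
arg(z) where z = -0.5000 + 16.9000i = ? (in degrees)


Re = -0.5, Im = 16.9
arg = atan2(16.9, -0.5) = 91.6946 degrees

arg(z) = 91.6946 degrees


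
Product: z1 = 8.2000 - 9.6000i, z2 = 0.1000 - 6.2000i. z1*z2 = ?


Real = 8.2*0.1 - (-9.6)*(-6.2) = 0.82 - 59.52 = -58.7
Imag = 8.2*(-6.2) + 0.1*(-9.6) = -50.84 - (0.96) = -51.8

-58.7000 - 51.8000i


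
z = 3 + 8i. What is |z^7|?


|z| = sqrt(9+64) = sqrt(73) = 8.5440
|z^7| = |z|^7 = (sqrt(73))^7 = 73^3 * sqrt(73) = 389017*sqrt(73)

|z^7| = 389017*sqrt(73) ≈ 3323762.7050


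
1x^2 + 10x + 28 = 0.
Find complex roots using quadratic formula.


disc = 10^2 - 4*1*28 = 100 - 112 = -12
sqrt(|disc|) = sqrt(12) = 3.4641
Real part = -10/(2*1) = -5.0000
Imag part = 3.4641/(2*1) = 1.7321

-5.0000 ± 1.7321i


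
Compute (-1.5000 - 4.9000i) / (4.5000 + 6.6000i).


Conjugate of z2 = 4.5000 - 6.6000i
Numerator: (-1.5000 - 4.9000i)(4.5000 - 6.6000i) = -39.0900 - 12.1500i
Denominator: 4.5^2 + 6.6^2 = 63.81
Result = (-39.0900 - 12.1500i)/63.81

-0.6126 - 0.1904i


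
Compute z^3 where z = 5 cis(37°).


r^3 = 5^3 = 125
n*theta = 3*37° = 111° = 111° (mod 360)
a = 125*cos(111°) = -44.7960
b = 125*sin(111°) = 116.6976

125 cis(111°) = -44.7960 + 116.6976i


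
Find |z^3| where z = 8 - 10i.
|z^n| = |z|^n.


|z| = sqrt(64+100) = sqrt(164) = 12.8062
|z^3| = |z|^3 = (sqrt(164))^3 = 164*sqrt(164)

|z^3| = 164*sqrt(164) ≈ 2100.2247


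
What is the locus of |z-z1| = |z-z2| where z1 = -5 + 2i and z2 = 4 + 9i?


Equal distances means the locus is the perpendicular bisector of z1 and z2.
Midpoint = ((-5+4)/2, (2+9)/2) = (-0.5000, 5.5000)

Perpendicular bisector through (-0.5000, 5.5000)


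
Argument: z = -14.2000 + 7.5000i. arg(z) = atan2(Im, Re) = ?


Re = -14.2, Im = 7.5
arg = atan2(7.5, -14.2) = 152.1584 degrees

arg(z) = 152.1584 degrees


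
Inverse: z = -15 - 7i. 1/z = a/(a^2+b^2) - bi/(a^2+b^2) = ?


|z|^2 = 225+49 = 274
1/z = (-15 + 7i)/274

1/z = -0.0547 + 0.0255i


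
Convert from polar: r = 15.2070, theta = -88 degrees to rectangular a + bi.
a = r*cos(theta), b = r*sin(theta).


a = 15.2070*cos(-88°) = 15.2070*0.0349 = 0.5307
b = 15.2070*sin(-88°) = 15.2070*(-0.99939) = -15.1977

0.5307 - 15.1977i


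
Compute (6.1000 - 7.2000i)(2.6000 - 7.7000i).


Real = 6.1*2.6 - (-7.2)*(-7.7) = 15.86 - 55.44 = -39.58
Imag = 6.1*(-7.7) + 2.6*(-7.2) = -46.97 - (18.72) = -65.69

-39.5800 - 65.6900i


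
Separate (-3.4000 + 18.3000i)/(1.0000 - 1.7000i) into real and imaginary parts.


Multiply by conjugate: (-3.4000 + 18.3000i)(1.0000 + 1.7000i) / (1^2 + (-1.7)^2)
Numerator real = -3.4*1 + 18.3*(-1.7) = -34.51
Numerator imag = 18.3*1 - (-3.4)*(-1.7) = 12.52
Denominator = 3.89
Re(z) = -34.51/3.89 = -8.8715
Im(z) = 12.52/3.89 = 3.2185

Re(z) = -8.8715, Im(z) = 3.2185


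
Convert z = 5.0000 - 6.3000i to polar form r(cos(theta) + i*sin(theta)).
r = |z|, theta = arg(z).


r = sqrt(25+39.69) = sqrt(64.69) = 8.0430
theta = atan2(-6.3, 5) = -51.5627 degrees

r = 8.0430, theta = -51.5627 degrees


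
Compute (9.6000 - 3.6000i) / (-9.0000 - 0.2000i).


Conjugate of z2 = -9.0000 + 0.2000i
Numerator: (9.6000 - 3.6000i)(-9.0000 + 0.2000i) = -85.6800 + 34.3200i
Denominator: (-9)^2 + (-0.2)^2 = 81.04
Result = (-85.6800 + 34.3200i)/81.04

-1.0573 + 0.4235i


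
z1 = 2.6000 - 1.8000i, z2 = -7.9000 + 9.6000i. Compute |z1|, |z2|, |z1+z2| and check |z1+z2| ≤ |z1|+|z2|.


|z1| = sqrt(2.6^2 + (-1.8)^2) = sqrt(10) = 3.1623
|z2| = sqrt((-7.9)^2 + 9.6^2) = sqrt(154.57) = 12.4326
z1+z2 = -5.3000 + 7.8000i
|z1+z2| = sqrt(88.93) = 9.4303
|z1|+|z2| = 3.1623 + 12.4326 = 15.5949

|z1+z2| = 9.4303 ≤ |z1|+|z2| = 15.5949 (verified)


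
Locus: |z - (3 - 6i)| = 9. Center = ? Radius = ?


|z - z0| = r is a circle with center z0 and radius r.
Center = (3, -6), radius = 9

Circle with center (3, -6) and radius 9


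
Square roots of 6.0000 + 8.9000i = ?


|z| = sqrt(36+79.21) = 10.7336
sqrt((|z|+a)/2) = sqrt((10.7336+6)/2) = sqrt(8.3668) = 2.8925
sqrt((|z|-a)/2) = sqrt((10.7336-6)/2) = sqrt(2.3668) = 1.5384

±(2.8925 + 1.5384i) i.e. 2.8925 + 1.5384i and -2.8925 - 1.5384i


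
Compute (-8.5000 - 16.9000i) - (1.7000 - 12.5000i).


Real: -8.5 - 1.7 = -10.2
Imag: -16.9 + 12.5 = -4.4

-10.2000 - 4.4000i


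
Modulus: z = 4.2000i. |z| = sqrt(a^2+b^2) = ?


|z| = sqrt(0^2 + 4.2^2) = sqrt(0 + 17.64) = sqrt(17.64) = 4.2000

|z| = 4.2000


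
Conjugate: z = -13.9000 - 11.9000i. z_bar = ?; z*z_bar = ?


z_bar = -13.9000 + 11.9000i
z*z_bar = (-13.9)^2 + (-11.9)^2 = 193.21 + 141.61 = 334.82

z_bar = -13.9000 + 11.9000i, z*z_bar = 334.82


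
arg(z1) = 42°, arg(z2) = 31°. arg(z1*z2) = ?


arg(z1*z2) = 42° + 31° = 73°
Normalized to (-180°, 180°]: 73°

73°


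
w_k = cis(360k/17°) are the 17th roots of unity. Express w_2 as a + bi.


Angle = 360*2/17 = 42.3529°
a = cos(42.3529°) = 0.7390
b = sin(42.3529°) = 0.6737

0.7390 + 0.6737i


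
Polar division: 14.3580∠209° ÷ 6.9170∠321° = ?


r = 14.3580 / 6.9170 = 2.0758
theta = 209° - 321° = -112° = 248° (mod 360)

2.0758 cis(248°)


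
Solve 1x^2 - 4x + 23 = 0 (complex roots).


disc = (-4)^2 - 4*1*23 = 16 - 92 = -76
sqrt(|disc|) = sqrt(76) = 8.7178
Real part = 4/(2*1) = 2.0000
Imag part = 8.7178/(2*1) = 4.3589

2.0000 ± 4.3589i


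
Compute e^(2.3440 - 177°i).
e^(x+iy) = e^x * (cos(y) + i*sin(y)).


e^2.3440 = 10.42284
cos(-177°) = -0.99863
sin(-177°) = -0.05234
Real = 10.42284*(-0.99863) = -10.4086
Imag = 10.42284*(-0.05234) = -0.5455

-10.4086 - 0.5455i


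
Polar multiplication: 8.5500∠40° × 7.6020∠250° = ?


r = 8.5500 * 7.6020 = 64.9971
theta = 40° + 250° = 290° = 290° (mod 360)

64.9971 cis(290°)


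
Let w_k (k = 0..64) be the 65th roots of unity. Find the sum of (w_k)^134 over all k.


The roots are w_k = w^k with w = e^(2*pi*i/65), and (w^k)^134 = (w^134)^k.
So S = 1 + u + u^2 + ... + u^(64) with u = w^134.
134 = 2*65 + 4, so 134 is not a multiple of 65: u = (w^65)^2 * w^4 = w^4 ≠ 1 (w is a primitive 65th root), while u^65 = (w^65)^134 = 1.
Geometric series: S = (1 - u^65)/(1 - u) = (1 - 1)/(1 - u) = 0

S = 0


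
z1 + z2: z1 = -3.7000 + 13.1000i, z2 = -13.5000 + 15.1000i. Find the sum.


Real: -3.7 - 13.5 = -17.2
Imag: 13.1 + 15.1 = 28.2

-17.2000 + 28.2000i


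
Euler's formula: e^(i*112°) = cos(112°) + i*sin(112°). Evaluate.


cos(112°) = -0.3746
sin(112°) = 0.9272

e^(i*112°) = -0.3746 + 0.9272i


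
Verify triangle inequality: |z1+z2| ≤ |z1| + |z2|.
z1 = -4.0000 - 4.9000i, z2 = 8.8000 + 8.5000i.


|z1| = sqrt((-4)^2 + (-4.9)^2) = sqrt(40.01) = 6.3253
|z2| = sqrt(8.8^2 + 8.5^2) = sqrt(149.69) = 12.2348
z1+z2 = 4.8000 + 3.6000i
|z1+z2| = sqrt(36) = 6.0000
|z1|+|z2| = 6.3253 + 12.2348 = 18.5601

|z1+z2| = 6.0000 ≤ |z1|+|z2| = 18.5601 (verified)


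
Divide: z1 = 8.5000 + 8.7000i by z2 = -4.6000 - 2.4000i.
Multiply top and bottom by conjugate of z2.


Conjugate of z2 = -4.6000 + 2.4000i
Numerator: (8.5000 + 8.7000i)(-4.6000 + 2.4000i) = -59.9800 - 19.6200i
Denominator: (-4.6)^2 + (-2.4)^2 = 26.92
Result = (-59.9800 - 19.6200i)/26.92

-2.2281 - 0.7288i


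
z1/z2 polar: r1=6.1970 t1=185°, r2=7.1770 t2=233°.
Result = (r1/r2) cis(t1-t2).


r = 6.1970 / 7.1770 = 0.8635
theta = 185° - 233° = -48° = 312° (mod 360)

0.8635 cis(312°)


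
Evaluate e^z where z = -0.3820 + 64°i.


e^-0.3820 = 0.6825
cos(64°) = 0.4384
sin(64°) = 0.8988
Real = 0.6825*0.4384 = 0.2992
Imag = 0.6825*0.8988 = 0.6134

0.2992 + 0.6134i


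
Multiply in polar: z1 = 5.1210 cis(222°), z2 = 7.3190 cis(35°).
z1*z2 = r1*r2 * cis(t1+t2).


r = 5.1210 * 7.3190 = 37.4806
theta = 222° + 35° = 257° = 257° (mod 360)

37.4806 cis(257°)


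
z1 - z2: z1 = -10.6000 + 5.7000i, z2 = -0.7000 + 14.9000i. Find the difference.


Real: -10.6 + 0.7 = -9.9
Imag: 5.7 - 14.9 = -9.2

-9.9000 - 9.2000i


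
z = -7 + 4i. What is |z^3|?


|z| = sqrt(49+16) = sqrt(65) = 8.0623
|z^3| = |z|^3 = (sqrt(65))^3 = 65*sqrt(65)

|z^3| = 65*sqrt(65) ≈ 524.0468


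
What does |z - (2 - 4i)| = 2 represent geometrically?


|z - z0| = r is a circle with center z0 and radius r.
Center = (2, -4), radius = 2

Circle with center (2, -4) and radius 2


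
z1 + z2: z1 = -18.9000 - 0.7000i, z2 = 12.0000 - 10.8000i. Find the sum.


Real: -18.9 + 12 = -6.9
Imag: -0.7 - 10.8 = -11.5

-6.9000 - 11.5000i


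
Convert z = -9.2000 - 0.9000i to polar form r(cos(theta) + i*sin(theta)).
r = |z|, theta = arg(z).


r = sqrt(84.64+0.81) = sqrt(85.45) = 9.2439
theta = atan2(-0.9, -9.2) = -174.4128 degrees

r = 9.2439, theta = -174.4128 degrees


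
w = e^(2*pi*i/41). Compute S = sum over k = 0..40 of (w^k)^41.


The roots are w_k = w^k with w = e^(2*pi*i/41), and (w^k)^41 = (w^41)^k.
So S = 1 + u + u^2 + ... + u^(40) with u = w^41.
41 = 1*41 + 0, so 41 is a multiple of 41 and u = (w^41)^1 = 1.
Every one of the 41 terms equals 1: S = 41

S = 41


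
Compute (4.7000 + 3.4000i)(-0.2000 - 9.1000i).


Real = 4.7*(-0.2) - 3.4*(-9.1) = -0.94 - (-30.94) = 30
Imag = 4.7*(-9.1) - (0.2)*3.4 = -42.77 - (0.68) = -43.45

30.0000 - 43.4500i


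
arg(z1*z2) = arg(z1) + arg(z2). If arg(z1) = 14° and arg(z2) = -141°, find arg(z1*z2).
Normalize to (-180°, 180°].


arg(z1*z2) = 14° - 141° = -127°
Normalized to (-180°, 180°]: -127°

-127°


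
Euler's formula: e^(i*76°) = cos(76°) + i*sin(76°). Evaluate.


cos(76°) = 0.2419
sin(76°) = 0.9703

e^(i*76°) = 0.2419 + 0.9703i


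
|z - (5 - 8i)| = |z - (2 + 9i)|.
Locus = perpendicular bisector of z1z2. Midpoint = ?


Equal distances means the locus is the perpendicular bisector of z1 and z2.
Midpoint = ((5+2)/2, (-8+9)/2) = (3.5000, 0.5000)

Perpendicular bisector through (3.5000, 0.5000)


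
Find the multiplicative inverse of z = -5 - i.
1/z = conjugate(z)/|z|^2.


|z|^2 = 25+1 = 26
1/z = (-5 + 1i)/26

1/z = -0.1923 + 0.0385i


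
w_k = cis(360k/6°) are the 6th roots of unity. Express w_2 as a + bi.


Angle = 360*2/6 = 120°
a = cos(120°) = -0.5000
b = sin(120°) = 0.8660

-0.5000 + 0.8660i


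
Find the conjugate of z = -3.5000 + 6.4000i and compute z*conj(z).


z_bar = -3.5000 - 6.4000i
z*z_bar = (-3.5)^2 + 6.4^2 = 12.25 + 40.96 = 53.21

z_bar = -3.5000 - 6.4000i, z*z_bar = 53.21


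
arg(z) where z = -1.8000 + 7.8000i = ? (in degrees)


Re = -1.8, Im = 7.8
arg = atan2(7.8, -1.8) = 102.9946 degrees

arg(z) = 102.9946 degrees


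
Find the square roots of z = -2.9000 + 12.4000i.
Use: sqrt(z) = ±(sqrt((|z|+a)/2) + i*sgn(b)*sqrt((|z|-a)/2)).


|z| = sqrt(8.41+153.76) = 12.7346
sqrt((|z|+a)/2) = sqrt((12.7346+(-2.9))/2) = sqrt(4.9173) = 2.2175
sqrt((|z|-a)/2) = sqrt((12.7346-(-2.9))/2) = sqrt(7.8173) = 2.7959

±(2.2175 + 2.7959i) i.e. 2.2175 + 2.7959i and -2.2175 - 2.7959i


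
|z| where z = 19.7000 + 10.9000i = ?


|z| = sqrt(19.7^2 + 10.9^2) = sqrt(388.09 + 118.81) = sqrt(506.9) = 22.5144

|z| = 22.5144


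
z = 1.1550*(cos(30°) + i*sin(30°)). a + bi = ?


a = 1.1550*cos(30°) = 1.1550*0.86603 = 1.0003
b = 1.1550*sin(30°) = 1.1550*0.5 = 0.5775

1.0003 + 0.5775i


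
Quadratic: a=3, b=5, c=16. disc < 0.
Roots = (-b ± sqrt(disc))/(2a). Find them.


disc = 5^2 - 4*3*16 = 25 - 192 = -167
sqrt(|disc|) = sqrt(167) = 12.9228
Real part = -5/(2*3) = -0.8333
Imag part = 12.9228/(2*3) = 2.1538

-0.8333 ± 2.1538i


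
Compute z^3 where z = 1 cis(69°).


r^3 = 1^3 = 1
n*theta = 3*69° = 207° = 207° (mod 360)
a = 1*cos(207°) = -0.8910
b = 1*sin(207°) = -0.4540

1 cis(207°) = -0.8910 - 0.4540i


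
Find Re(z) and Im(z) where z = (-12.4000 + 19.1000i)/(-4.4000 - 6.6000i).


Multiply by conjugate: (-12.4000 + 19.1000i)(-4.4000 + 6.6000i) / ((-4.4)^2 + (-6.6)^2)
Numerator real = -12.4*(-4.4) + 19.1*(-6.6) = -71.5
Numerator imag = 19.1*(-4.4) - (-12.4)*(-6.6) = -165.88
Denominator = 62.92
Re(z) = -71.5/62.92 = -1.1364
Im(z) = -165.88/62.92 = -2.6364

Re(z) = -1.1364, Im(z) = -2.6364


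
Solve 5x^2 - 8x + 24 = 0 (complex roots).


disc = (-8)^2 - 4*5*24 = 64 - 480 = -416
sqrt(|disc|) = sqrt(416) = 20.3961
Real part = 8/(2*5) = 0.8000
Imag part = 20.3961/(2*5) = 2.0396

0.8000 ± 2.0396i


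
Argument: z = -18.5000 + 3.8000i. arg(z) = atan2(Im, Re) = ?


Re = -18.5, Im = 3.8
arg = atan2(3.8, -18.5) = 168.3926 degrees

arg(z) = 168.3926 degrees


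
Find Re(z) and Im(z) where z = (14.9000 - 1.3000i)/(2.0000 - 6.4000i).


Multiply by conjugate: (14.9000 - 1.3000i)(2.0000 + 6.4000i) / (2^2 + (-6.4)^2)
Numerator real = 14.9*2 - (1.3)*(-6.4) = 38.12
Numerator imag = -1.3*2 - 14.9*(-6.4) = 92.76
Denominator = 44.96
Re(z) = 38.12/44.96 = 0.8479
Im(z) = 92.76/44.96 = 2.0632

Re(z) = 0.8479, Im(z) = 2.0632


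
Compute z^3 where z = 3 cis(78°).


r^3 = 3^3 = 27
n*theta = 3*78° = 234° = 234° (mod 360)
a = 27*cos(234°) = -15.8702
b = 27*sin(234°) = -21.8435

27 cis(234°) = -15.8702 - 21.8435i


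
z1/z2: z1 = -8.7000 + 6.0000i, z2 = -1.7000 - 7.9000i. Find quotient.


Conjugate of z2 = -1.7000 + 7.9000i
Numerator: (-8.7000 + 6.0000i)(-1.7000 + 7.9000i) = -32.6100 - 78.9300i
Denominator: (-1.7)^2 + (-7.9)^2 = 65.3
Result = (-32.6100 - 78.9300i)/65.3

-0.4994 - 1.2087i


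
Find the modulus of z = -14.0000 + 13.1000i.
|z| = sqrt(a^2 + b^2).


|z| = sqrt((-14)^2 + 13.1^2) = sqrt(196 + 171.61) = sqrt(367.61) = 19.1732

|z| = 19.1732


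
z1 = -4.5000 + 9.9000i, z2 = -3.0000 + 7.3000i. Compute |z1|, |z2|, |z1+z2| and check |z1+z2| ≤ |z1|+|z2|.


|z1| = sqrt((-4.5)^2 + 9.9^2) = sqrt(118.26) = 10.8747
|z2| = sqrt((-3)^2 + 7.3^2) = sqrt(62.29) = 7.8924
z1+z2 = -7.5000 + 17.2000i
|z1+z2| = sqrt(352.09) = 18.7641
|z1|+|z2| = 10.8747 + 7.8924 = 18.7671

|z1+z2| = 18.7641 ≤ |z1|+|z2| = 18.7671 (verified)


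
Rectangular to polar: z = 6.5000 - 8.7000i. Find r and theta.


r = sqrt(42.25+75.69) = sqrt(117.94) = 10.8600
theta = atan2(-8.7, 6.5) = -53.2356 degrees

r = 10.8600, theta = -53.2356 degrees


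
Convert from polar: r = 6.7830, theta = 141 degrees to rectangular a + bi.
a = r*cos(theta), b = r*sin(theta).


a = 6.7830*cos(141°) = 6.7830*(-0.77715) = -5.2714
b = 6.7830*sin(141°) = 6.7830*0.62932 = 4.2687

-5.2714 + 4.2687i


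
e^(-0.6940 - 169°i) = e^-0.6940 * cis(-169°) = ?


e^-0.6940 = 0.4996
cos(-169°) = -0.9816
sin(-169°) = -0.1908
Real = 0.4996*(-0.9816) = -0.4904
Imag = 0.4996*(-0.1908) = -0.0953

-0.4904 - 0.0953i


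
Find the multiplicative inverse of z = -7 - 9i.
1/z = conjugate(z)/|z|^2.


|z|^2 = 49+81 = 130
1/z = (-7 + 9i)/130

1/z = -0.0538 + 0.0692i


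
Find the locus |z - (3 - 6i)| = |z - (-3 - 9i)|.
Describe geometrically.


Equal distances means the locus is the perpendicular bisector of z1 and z2.
Midpoint = ((3+(-3))/2, (-6+(-9))/2) = (0, -7.5000)

Perpendicular bisector through (0, -7.5000)


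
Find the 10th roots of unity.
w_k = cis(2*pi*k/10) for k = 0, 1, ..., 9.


The 10th roots of unity are cis(360k/10°) for k=0..9
Angle step = 360/10 = 36°
Primitive root: cis(36°)
Primitive root = 0.8090 + 0.5878i

10 roots at angles: 0°, 36°, 72°, 108°, 144°, 180°, 216°, 252°, 288°, 324°


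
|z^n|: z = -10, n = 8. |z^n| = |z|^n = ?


|z| = sqrt(100+0) = sqrt(100) = 10
|z^8| = |z|^8 = 10^8 = 100000000

|z^8| = 100000000


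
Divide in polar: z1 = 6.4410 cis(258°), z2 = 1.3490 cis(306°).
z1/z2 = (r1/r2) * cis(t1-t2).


r = 6.4410 / 1.3490 = 4.7746
theta = 258° - 306° = -48° = 312° (mod 360)

4.7746 cis(312°)


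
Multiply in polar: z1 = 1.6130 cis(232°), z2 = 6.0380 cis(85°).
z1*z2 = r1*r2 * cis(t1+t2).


r = 1.6130 * 6.0380 = 9.7393
theta = 232° + 85° = 317° = 317° (mod 360)

9.7393 cis(317°)


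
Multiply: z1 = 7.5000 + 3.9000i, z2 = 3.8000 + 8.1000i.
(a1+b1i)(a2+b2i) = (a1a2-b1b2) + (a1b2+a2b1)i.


Real = 7.5*3.8 - 3.9*8.1 = 28.5 - 31.59 = -3.09
Imag = 7.5*8.1 + 3.8*3.9 = 60.75 + 14.82 = 75.57

-3.0900 + 75.5700i


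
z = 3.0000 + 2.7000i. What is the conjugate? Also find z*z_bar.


z_bar = 3.0000 - 2.7000i
z*z_bar = 3^2 + 2.7^2 = 9 + 7.29 = 16.29

z_bar = 3.0000 - 2.7000i, z*z_bar = 16.29


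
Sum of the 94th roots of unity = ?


The sum of all 94th roots of unity is 0.
Geometric series: (1 - w^94)/(1 - w) = (1-1)/(1-w) = 0 since w^94 = 1, w ≠ 1.
Alternatively: coefficient of z^93 in z^94 - 1 is 0.

0


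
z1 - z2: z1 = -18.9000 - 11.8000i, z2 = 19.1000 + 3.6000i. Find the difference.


Real: -18.9 - 19.1 = -38
Imag: -11.8 - 3.6 = -15.4

-38.0000 - 15.4000i


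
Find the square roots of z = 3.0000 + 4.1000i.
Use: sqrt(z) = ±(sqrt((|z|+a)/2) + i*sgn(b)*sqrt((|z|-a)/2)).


|z| = sqrt(9+16.81) = 5.0804
sqrt((|z|+a)/2) = sqrt((5.0804+3)/2) = sqrt(4.0402) = 2.0100
sqrt((|z|-a)/2) = sqrt((5.0804-3)/2) = sqrt(1.0402) = 1.0199

±(2.0100 + 1.0199i) i.e. 2.0100 + 1.0199i and -2.0100 - 1.0199i


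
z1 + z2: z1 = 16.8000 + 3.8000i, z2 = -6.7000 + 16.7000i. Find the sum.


Real: 16.8 - 6.7 = 10.1
Imag: 3.8 + 16.7 = 20.5

10.1000 + 20.5000i


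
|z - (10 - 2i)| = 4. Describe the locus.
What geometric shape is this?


|z - z0| = r is a circle with center z0 and radius r.
Center = (10, -2), radius = 4

Circle with center (10, -2) and radius 4


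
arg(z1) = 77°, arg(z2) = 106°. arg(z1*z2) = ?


arg(z1*z2) = 77° + 106° = 183°
Normalized to (-180°, 180°]: -177°

-177°


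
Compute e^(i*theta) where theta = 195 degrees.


cos(195°) = -0.9659
sin(195°) = -0.2588

e^(i*195°) = -0.9659 - 0.2588i


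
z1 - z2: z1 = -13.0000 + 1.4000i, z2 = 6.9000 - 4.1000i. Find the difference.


Real: -13 - 6.9 = -19.9
Imag: 1.4 + 4.1 = 5.5

-19.9000 + 5.5000i


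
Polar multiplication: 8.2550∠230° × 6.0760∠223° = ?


r = 8.2550 * 6.0760 = 50.1574
theta = 230° + 223° = 453° = 93° (mod 360)

50.1574 cis(93°)


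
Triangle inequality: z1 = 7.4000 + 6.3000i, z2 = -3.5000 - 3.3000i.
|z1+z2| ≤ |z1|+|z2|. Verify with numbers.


|z1| = sqrt(7.4^2 + 6.3^2) = sqrt(94.45) = 9.7185
|z2| = sqrt((-3.5)^2 + (-3.3)^2) = sqrt(23.14) = 4.8104
z1+z2 = 3.9000 + 3.0000i
|z1+z2| = sqrt(24.21) = 4.9204
|z1|+|z2| = 9.7185 + 4.8104 = 14.5289

|z1+z2| = 4.9204 ≤ |z1|+|z2| = 14.5289 (verified)


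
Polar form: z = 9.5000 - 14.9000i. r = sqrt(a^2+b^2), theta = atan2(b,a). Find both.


r = sqrt(90.25+222.01) = sqrt(312.26) = 17.6709
theta = atan2(-14.9, 9.5) = -57.4791 degrees

r = 17.6709, theta = -57.4791 degrees


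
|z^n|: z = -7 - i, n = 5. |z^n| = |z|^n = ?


|z| = sqrt(49+1) = sqrt(50) = 7.0711
|z^5| = |z|^5 = (sqrt(50))^5 = 50^2 * sqrt(50) = 2500*sqrt(50)

|z^5| = 2500*sqrt(50) ≈ 17677.6695


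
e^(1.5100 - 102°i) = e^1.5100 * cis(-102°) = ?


e^1.5100 = 4.5267
cos(-102°) = -0.207912
sin(-102°) = -0.97815
Real = 4.5267*(-0.207912) = -0.9412
Imag = 4.5267*(-0.97815) = -4.4278

-0.9412 - 4.4278i


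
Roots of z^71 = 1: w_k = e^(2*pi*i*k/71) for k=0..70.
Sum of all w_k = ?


The sum of all 71th roots of unity is 0.
Geometric series: (1 - w^71)/(1 - w) = (1-1)/(1-w) = 0 since w^71 = 1, w ≠ 1.
Alternatively: coefficient of z^70 in z^71 - 1 is 0.

0


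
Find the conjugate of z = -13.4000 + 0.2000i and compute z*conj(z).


z_bar = -13.4000 - 0.2000i
z*z_bar = (-13.4)^2 + 0.2^2 = 179.56 + 0.04 = 179.6

z_bar = -13.4000 - 0.2000i, z*z_bar = 179.6


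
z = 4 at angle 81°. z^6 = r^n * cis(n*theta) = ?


r^6 = 4^6 = 4096
n*theta = 6*81° = 486° = 126° (mod 360)
a = 4096*cos(126°) = -2407.5684
b = 4096*sin(126°) = 3313.7336

4096 cis(126°) = -2407.5684 + 3313.7336i


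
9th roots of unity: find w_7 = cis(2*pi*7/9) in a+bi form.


Angle = 360*7/9 = 280°
a = cos(280°) = 0.1736
b = sin(280°) = -0.9848

0.1736 - 0.9848i


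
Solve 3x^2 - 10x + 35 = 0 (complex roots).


disc = (-10)^2 - 4*3*35 = 100 - 420 = -320
sqrt(|disc|) = sqrt(320) = 17.8885
Real part = 10/(2*3) = 1.6667
Imag part = 17.8885/(2*3) = 2.9814

1.6667 ± 2.9814i


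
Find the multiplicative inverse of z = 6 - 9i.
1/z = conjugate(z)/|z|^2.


|z|^2 = 36+81 = 117
1/z = (6 + 9i)/117

1/z = 0.0513 + 0.0769i
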